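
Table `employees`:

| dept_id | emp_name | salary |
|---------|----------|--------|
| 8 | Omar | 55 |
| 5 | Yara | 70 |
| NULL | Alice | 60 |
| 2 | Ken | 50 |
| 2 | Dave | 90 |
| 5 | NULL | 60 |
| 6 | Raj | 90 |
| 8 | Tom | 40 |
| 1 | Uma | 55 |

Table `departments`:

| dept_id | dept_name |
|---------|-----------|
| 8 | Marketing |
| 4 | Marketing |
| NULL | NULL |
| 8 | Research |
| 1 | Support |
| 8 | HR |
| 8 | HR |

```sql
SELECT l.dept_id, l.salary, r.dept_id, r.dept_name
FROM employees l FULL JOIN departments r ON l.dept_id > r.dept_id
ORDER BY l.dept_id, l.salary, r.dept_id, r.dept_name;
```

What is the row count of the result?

19

FULL OUTER JOIN keeps every row from both sides; unmatched rows get NULL for the other side's columns.
Matching on l.dept_id > r.dept_id. A NULL in a compared column never satisfies the condition.
Matched pairs: 12; unmatched l rows kept: 2; unmatched r rows kept: 5.
Total: 12 matched + 7 padded = 19 rows.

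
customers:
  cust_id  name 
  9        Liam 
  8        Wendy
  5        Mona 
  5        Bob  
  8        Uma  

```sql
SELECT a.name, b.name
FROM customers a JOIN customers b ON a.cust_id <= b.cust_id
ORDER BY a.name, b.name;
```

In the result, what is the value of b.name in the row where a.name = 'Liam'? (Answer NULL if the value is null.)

Liam

INNER JOIN keeps only pairs where the ON condition holds.
Matching on a.cust_id <= b.cust_id.
Matched pairs: 17.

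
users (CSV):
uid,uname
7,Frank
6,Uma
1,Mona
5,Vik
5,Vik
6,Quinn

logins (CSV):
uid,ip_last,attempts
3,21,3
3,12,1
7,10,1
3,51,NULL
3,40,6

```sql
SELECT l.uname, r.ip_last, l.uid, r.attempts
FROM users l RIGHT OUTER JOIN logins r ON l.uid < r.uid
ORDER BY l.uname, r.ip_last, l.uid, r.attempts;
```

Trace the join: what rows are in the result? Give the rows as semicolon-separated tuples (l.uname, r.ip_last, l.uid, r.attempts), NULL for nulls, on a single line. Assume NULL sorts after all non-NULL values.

RIGHT JOIN keeps every row from `logins`; unmatched rows get NULL for `users`'s columns.
Matching on l.uid < r.uid.
Matched pairs: 9; unmatched r rows kept: 0.

(Mona, 10, 1, 1); (Mona, 12, 1, 1); (Mona, 21, 1, 3); (Mona, 40, 1, 6); (Mona, 51, 1, NULL); (Quinn, 10, 6, 1); (Uma, 10, 6, 1); (Vik, 10, 5, 1); (Vik, 10, 5, 1)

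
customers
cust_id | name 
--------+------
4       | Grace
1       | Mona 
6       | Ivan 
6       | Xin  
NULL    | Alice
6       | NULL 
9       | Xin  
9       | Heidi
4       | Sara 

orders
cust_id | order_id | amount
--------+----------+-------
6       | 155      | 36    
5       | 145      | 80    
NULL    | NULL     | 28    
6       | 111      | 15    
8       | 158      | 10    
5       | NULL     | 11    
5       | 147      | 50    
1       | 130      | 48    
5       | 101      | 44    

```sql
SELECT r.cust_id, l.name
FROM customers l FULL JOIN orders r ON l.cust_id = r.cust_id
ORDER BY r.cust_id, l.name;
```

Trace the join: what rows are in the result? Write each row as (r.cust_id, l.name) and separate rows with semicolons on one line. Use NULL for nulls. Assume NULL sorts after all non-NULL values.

FULL OUTER JOIN keeps every row from both sides; unmatched rows get NULL for the other side's columns.
Matching on l.cust_id = r.cust_id. A NULL in a compared column never satisfies the condition.
Matched pairs: 7; unmatched l rows kept: 5; unmatched r rows kept: 6.

(1, Mona); (5, NULL); (5, NULL); (5, NULL); (5, NULL); (6, Ivan); (6, Ivan); (6, Xin); (6, Xin); (6, NULL); (6, NULL); (8, NULL); (NULL, Alice); (NULL, Grace); (NULL, Heidi); (NULL, Sara); (NULL, Xin); (NULL, NULL)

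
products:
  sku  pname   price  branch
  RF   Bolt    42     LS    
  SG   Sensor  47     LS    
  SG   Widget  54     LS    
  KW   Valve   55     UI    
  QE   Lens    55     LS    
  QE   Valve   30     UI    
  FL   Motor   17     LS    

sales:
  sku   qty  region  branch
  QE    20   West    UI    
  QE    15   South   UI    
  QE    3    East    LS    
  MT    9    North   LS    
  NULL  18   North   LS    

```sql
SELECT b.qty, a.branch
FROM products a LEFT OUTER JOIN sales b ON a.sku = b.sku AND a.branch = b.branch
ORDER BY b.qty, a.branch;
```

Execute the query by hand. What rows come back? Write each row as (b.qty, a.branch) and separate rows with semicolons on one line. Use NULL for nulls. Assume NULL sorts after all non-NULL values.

(3, LS); (15, UI); (20, UI); (NULL, LS); (NULL, LS); (NULL, LS); (NULL, LS); (NULL, UI)

LEFT JOIN keeps every row from `products`; unmatched rows get NULL for `sales`'s columns.
Matching on a.sku = b.sku AND a.branch = b.branch. A NULL in a compared column never satisfies the condition.
- a[0] sku=RF, branch=LS → no match; kept with NULLs on the b side.
- a[1] sku=SG, branch=LS → no match; kept with NULLs on the b side.
- a[2] sku=SG, branch=LS → no match; kept with NULLs on the b side.
- a[3] sku=KW, branch=UI → no match; kept with NULLs on the b side.
- a[4] sku=QE, branch=LS → 1 match(es) in b → 1 row(s).
- a[5] sku=QE, branch=UI → 2 match(es) in b → 2 row(s).
- a[6] sku=FL, branch=LS → no match; kept with NULLs on the b side.
After projecting and ordering:
b.qty | a.branch
3 | LS
15 | UI
20 | UI
NULL | LS
NULL | LS
NULL | LS
NULL | LS
NULL | UI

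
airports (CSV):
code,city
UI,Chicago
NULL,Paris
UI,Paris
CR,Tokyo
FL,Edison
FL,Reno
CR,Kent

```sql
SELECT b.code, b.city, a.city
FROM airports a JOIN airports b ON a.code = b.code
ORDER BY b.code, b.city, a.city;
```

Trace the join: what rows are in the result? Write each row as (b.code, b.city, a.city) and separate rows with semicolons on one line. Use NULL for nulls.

(CR, Kent, Kent); (CR, Kent, Tokyo); (CR, Tokyo, Kent); (CR, Tokyo, Tokyo); (FL, Edison, Edison); (FL, Edison, Reno); (FL, Reno, Edison); (FL, Reno, Reno); (UI, Chicago, Chicago); (UI, Chicago, Paris); (UI, Paris, Chicago); (UI, Paris, Paris)

INNER JOIN keeps only pairs where the ON condition holds.
Matching on a.code = b.code. A NULL in a compared column never satisfies the condition.
- a row (code=UI): matches 2 b row(s) → 2 output row(s).
- a row (code=NULL): no match → dropped.
- a row (code=UI): matches 2 b row(s) → 2 output row(s).
- a row (code=CR): matches 2 b row(s) → 2 output row(s).
- a row (code=FL): matches 2 b row(s) → 2 output row(s).
- a row (code=FL): matches 2 b row(s) → 2 output row(s).
- a row (code=CR): matches 2 b row(s) → 2 output row(s).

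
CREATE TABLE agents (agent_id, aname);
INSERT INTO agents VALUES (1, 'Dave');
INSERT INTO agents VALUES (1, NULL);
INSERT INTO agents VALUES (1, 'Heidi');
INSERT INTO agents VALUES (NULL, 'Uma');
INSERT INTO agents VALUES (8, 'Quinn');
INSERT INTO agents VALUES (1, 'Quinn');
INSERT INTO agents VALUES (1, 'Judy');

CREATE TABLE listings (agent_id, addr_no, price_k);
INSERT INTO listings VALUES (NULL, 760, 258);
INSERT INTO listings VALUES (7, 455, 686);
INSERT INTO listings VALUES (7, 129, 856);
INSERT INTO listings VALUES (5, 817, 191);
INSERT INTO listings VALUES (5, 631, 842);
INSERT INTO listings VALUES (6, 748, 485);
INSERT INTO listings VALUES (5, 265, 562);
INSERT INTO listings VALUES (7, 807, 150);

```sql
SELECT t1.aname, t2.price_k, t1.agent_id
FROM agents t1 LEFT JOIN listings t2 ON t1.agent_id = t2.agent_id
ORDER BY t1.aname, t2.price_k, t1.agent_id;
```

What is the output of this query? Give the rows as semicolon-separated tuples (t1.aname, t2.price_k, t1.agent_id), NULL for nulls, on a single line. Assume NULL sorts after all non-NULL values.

(Dave, NULL, 1); (Heidi, NULL, 1); (Judy, NULL, 1); (Quinn, NULL, 1); (Quinn, NULL, 8); (Uma, NULL, NULL); (NULL, NULL, 1)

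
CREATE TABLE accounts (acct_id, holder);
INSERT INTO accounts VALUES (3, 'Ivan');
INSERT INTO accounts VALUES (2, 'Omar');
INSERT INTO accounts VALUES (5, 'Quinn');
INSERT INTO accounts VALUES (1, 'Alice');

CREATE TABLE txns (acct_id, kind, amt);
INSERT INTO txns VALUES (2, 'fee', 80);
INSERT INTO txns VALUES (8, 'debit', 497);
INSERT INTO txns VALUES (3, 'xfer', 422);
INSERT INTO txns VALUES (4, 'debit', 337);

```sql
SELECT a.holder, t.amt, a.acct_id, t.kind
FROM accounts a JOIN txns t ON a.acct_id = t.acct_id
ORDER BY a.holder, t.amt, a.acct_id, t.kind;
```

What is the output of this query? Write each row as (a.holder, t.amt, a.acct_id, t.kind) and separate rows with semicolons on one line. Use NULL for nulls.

(Ivan, 422, 3, xfer); (Omar, 80, 2, fee)

INNER JOIN keeps only pairs where the ON condition holds.
Matching on a.acct_id = t.acct_id.
Matched pairs: 2.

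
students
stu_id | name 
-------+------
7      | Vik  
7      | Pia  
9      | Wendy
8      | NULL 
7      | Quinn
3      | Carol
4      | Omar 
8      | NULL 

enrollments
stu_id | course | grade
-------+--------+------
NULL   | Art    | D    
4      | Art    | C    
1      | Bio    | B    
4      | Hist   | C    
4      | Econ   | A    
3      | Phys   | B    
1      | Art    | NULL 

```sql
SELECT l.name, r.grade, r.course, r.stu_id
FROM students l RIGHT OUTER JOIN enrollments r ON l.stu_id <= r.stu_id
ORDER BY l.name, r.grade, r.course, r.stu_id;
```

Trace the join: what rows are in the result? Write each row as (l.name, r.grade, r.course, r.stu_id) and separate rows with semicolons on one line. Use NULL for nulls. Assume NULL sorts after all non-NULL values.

(Carol, A, Econ, 4); (Carol, B, Phys, 3); (Carol, C, Art, 4); (Carol, C, Hist, 4); (Omar, A, Econ, 4); (Omar, C, Art, 4); (Omar, C, Hist, 4); (NULL, B, Bio, 1); (NULL, D, Art, NULL); (NULL, NULL, Art, 1)

RIGHT JOIN keeps every row from `enrollments`; unmatched rows get NULL for `students`'s columns.
Matching on l.stu_id <= r.stu_id. A NULL in a compared column never satisfies the condition.
- stu_id=7: no matching r row.
- stu_id=7: no matching r row.
- stu_id=9: no matching r row.
- stu_id=8: no matching r row.
- stu_id=7: no matching r row.
- stu_id=3: 4 matching r row(s), so 4 row(s) emitted.
- stu_id=4: 3 matching r row(s), so 3 row(s) emitted.
- stu_id=8: no matching r row.
- 3 row(s) from r found no l partner → padded with NULL.
After projecting and ordering:
l.name | r.grade | r.course | r.stu_id
Carol | A | Econ | 4
Carol | B | Phys | 3
Carol | C | Art | 4
Carol | C | Hist | 4
Omar | A | Econ | 4
Omar | C | Art | 4
Omar | C | Hist | 4
NULL | B | Bio | 1
NULL | D | Art | NULL
NULL | NULL | Art | 1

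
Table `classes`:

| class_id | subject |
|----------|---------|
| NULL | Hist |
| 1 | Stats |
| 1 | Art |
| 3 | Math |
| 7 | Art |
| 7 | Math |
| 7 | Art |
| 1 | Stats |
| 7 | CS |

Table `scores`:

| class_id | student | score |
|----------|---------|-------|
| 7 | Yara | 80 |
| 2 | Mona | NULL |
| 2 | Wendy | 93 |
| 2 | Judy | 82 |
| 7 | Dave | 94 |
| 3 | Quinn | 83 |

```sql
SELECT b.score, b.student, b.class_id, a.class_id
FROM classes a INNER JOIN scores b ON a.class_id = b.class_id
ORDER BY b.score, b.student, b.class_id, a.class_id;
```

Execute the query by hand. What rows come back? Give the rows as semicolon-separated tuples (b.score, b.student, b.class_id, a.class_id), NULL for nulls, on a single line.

(80, Yara, 7, 7); (80, Yara, 7, 7); (80, Yara, 7, 7); (80, Yara, 7, 7); (83, Quinn, 3, 3); (94, Dave, 7, 7); (94, Dave, 7, 7); (94, Dave, 7, 7); (94, Dave, 7, 7)

INNER JOIN keeps only pairs where the ON condition holds.
Matching on a.class_id = b.class_id. A NULL in a compared column never satisfies the condition.
- a[0] class_id=NULL → no match; dropped.
- a[1] class_id=1 → no match; dropped.
- a[2] class_id=1 → no match; dropped.
- a[3] class_id=3 → 1 match(es) in b → 1 row(s).
- a[4] class_id=7 → 2 match(es) in b → 2 row(s).
- a[5] class_id=7 → 2 match(es) in b → 2 row(s).
- a[6] class_id=7 → 2 match(es) in b → 2 row(s).
- a[7] class_id=1 → no match; dropped.
- a[8] class_id=7 → 2 match(es) in b → 2 row(s).
After projecting and ordering:
b.score | b.student | b.class_id | a.class_id
80 | Yara | 7 | 7
80 | Yara | 7 | 7
80 | Yara | 7 | 7
80 | Yara | 7 | 7
83 | Quinn | 3 | 3
94 | Dave | 7 | 7
94 | Dave | 7 | 7
94 | Dave | 7 | 7
94 | Dave | 7 | 7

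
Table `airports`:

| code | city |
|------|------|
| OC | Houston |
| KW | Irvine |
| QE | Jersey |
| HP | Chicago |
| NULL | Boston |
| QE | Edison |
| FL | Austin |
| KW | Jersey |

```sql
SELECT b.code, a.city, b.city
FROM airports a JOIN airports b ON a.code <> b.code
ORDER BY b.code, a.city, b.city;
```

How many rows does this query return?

38

INNER JOIN keeps only pairs where the ON condition holds.
Matching on a.code <> b.code. A NULL in a compared column never satisfies the condition.
- a[0] code=OC → 6 match(es) in b → 6 row(s).
- a[1] code=KW → 5 match(es) in b → 5 row(s).
- a[2] code=QE → 5 match(es) in b → 5 row(s).
- a[3] code=HP → 6 match(es) in b → 6 row(s).
- a[4] code=NULL → no match; dropped.
- a[5] code=QE → 5 match(es) in b → 5 row(s).
- a[6] code=FL → 6 match(es) in b → 6 row(s).
- a[7] code=KW → 5 match(es) in b → 5 row(s).
Total: 38 rows.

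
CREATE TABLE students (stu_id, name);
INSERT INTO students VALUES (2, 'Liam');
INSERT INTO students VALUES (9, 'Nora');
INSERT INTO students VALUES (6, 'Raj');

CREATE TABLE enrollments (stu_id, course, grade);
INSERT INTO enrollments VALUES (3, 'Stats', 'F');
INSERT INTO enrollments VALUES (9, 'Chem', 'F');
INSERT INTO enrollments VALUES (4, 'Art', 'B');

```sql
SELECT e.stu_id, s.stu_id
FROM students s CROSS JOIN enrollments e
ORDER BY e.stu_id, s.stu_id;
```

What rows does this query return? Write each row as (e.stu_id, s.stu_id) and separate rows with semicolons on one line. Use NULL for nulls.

CROSS JOIN pairs every row of `students` with every row of `enrollments`: 3 × 3 = 9 rows.

(3, 2); (3, 6); (3, 9); (4, 2); (4, 6); (4, 9); (9, 2); (9, 6); (9, 9)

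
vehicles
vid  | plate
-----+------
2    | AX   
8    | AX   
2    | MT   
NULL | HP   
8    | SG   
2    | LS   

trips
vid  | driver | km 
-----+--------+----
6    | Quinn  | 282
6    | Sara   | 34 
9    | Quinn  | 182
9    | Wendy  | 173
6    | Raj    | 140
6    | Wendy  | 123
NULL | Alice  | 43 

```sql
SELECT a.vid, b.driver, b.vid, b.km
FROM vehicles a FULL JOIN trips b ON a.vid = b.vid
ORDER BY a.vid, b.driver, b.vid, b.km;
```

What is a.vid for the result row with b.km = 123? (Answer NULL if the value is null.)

NULL

FULL OUTER JOIN keeps every row from both sides; unmatched rows get NULL for the other side's columns.
Matching on a.vid = b.vid. A NULL in a compared column never satisfies the condition.
- vid=2: no b row matches, row kept with b columns NULL.
- vid=8: no b row matches, row kept with b columns NULL.
- vid=2: no b row matches, row kept with b columns NULL.
- vid=NULL: no b row matches, row kept with b columns NULL.
- vid=8: no b row matches, row kept with b columns NULL.
- vid=2: no b row matches, row kept with b columns NULL.
- 7 row(s) from b found no a partner → padded with NULL.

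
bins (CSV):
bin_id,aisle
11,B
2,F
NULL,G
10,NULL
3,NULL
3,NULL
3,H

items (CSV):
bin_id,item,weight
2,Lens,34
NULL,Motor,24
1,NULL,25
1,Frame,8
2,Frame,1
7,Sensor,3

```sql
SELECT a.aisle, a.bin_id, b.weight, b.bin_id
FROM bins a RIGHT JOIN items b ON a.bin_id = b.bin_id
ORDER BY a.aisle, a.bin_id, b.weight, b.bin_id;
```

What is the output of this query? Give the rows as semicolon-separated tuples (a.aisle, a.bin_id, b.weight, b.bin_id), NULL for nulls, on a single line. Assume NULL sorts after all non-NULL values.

RIGHT JOIN keeps every row from `items`; unmatched rows get NULL for `bins`'s columns.
Matching on a.bin_id = b.bin_id. A NULL in a compared column never satisfies the condition.
- a (bin_id=11) has no partner in b.
- a (bin_id=2) pairs with 2 row(s) of b.
- a (bin_id=NULL) has no partner in b.
- a (bin_id=10) has no partner in b.
- a (bin_id=3) has no partner in b.
- a (bin_id=3) has no partner in b.
- a (bin_id=3) has no partner in b.
- 4 row(s) from b found no a partner → padded with NULL.
After projecting and ordering:
a.aisle | a.bin_id | b.weight | b.bin_id
F | 2 | 1 | 2
F | 2 | 34 | 2
NULL | NULL | 3 | 7
NULL | NULL | 8 | 1
NULL | NULL | 24 | NULL
NULL | NULL | 25 | 1

(F, 2, 1, 2); (F, 2, 34, 2); (NULL, NULL, 3, 7); (NULL, NULL, 8, 1); (NULL, NULL, 24, NULL); (NULL, NULL, 25, 1)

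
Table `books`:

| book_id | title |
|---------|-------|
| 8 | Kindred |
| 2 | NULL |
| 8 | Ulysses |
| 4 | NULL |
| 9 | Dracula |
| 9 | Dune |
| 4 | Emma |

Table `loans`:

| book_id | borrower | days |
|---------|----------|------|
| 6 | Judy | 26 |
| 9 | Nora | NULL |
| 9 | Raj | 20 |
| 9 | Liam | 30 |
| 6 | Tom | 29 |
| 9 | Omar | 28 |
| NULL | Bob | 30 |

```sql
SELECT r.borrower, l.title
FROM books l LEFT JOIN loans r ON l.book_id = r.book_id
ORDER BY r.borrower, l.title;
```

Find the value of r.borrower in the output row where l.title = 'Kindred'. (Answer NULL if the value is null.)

NULL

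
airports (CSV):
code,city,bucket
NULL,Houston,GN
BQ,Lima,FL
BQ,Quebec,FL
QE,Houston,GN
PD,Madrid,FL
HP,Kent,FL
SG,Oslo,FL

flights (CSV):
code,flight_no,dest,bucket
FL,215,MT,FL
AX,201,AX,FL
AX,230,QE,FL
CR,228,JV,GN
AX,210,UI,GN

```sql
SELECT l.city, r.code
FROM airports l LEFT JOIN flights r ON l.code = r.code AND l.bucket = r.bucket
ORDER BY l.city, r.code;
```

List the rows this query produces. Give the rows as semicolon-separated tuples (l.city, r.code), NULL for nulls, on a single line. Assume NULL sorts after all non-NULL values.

(Houston, NULL); (Houston, NULL); (Kent, NULL); (Lima, NULL); (Madrid, NULL); (Oslo, NULL); (Quebec, NULL)

LEFT JOIN keeps every row from `airports`; unmatched rows get NULL for `flights`'s columns.
Matching on l.code = r.code AND l.bucket = r.bucket. A NULL in a compared column never satisfies the condition.
Matched pairs: 0; unmatched l rows kept: 7.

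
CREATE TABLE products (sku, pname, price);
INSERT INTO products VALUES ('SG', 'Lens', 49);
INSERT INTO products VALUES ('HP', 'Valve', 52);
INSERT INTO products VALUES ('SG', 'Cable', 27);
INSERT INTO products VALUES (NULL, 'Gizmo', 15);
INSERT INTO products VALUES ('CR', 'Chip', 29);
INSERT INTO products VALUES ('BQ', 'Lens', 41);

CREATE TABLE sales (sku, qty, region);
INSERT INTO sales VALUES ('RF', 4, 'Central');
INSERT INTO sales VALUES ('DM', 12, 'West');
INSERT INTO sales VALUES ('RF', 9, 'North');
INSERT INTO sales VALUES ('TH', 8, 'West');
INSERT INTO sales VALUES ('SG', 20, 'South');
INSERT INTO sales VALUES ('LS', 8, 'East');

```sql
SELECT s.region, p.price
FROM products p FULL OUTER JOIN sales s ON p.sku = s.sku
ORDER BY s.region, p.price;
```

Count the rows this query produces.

11

FULL OUTER JOIN keeps every row from both sides; unmatched rows get NULL for the other side's columns.
Matching on p.sku = s.sku. A NULL in a compared column never satisfies the condition.
- p (sku=SG) pairs with 1 row(s) of s.
- p (sku=HP) has no partner → padded with NULL.
- p (sku=SG) pairs with 1 row(s) of s.
- p (sku=NULL) has no partner → padded with NULL.
- p (sku=CR) has no partner → padded with NULL.
- p (sku=BQ) has no partner → padded with NULL.
- plus 5 unmatched s row(s), each kept with NULL p columns.
Total: 2 matched + 9 padded = 11 rows.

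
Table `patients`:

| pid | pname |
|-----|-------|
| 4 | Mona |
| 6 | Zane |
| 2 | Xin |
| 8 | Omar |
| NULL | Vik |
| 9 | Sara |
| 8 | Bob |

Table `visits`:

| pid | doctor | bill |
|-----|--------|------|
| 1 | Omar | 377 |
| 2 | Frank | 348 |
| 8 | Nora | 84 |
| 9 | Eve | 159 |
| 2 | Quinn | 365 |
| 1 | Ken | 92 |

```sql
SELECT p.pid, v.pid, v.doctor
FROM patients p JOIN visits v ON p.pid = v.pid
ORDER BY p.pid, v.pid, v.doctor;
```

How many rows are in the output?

INNER JOIN keeps only pairs where the ON condition holds.
Matching on p.pid = v.pid. A NULL in a compared column never satisfies the condition.
Matched pairs: 5.
Total: 5 rows.

5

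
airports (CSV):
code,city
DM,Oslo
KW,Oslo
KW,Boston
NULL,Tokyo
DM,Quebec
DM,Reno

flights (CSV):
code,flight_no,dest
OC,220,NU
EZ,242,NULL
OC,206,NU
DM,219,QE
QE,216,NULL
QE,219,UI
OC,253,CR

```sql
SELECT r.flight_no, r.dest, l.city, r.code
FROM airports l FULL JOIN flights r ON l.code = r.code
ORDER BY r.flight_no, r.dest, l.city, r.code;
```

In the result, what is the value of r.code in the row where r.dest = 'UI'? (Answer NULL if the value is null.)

QE

FULL OUTER JOIN keeps every row from both sides; unmatched rows get NULL for the other side's columns.
Matching on l.code = r.code. A NULL in a compared column never satisfies the condition.
- l (code=DM) pairs with 1 row(s) of r.
- l (code=KW) has no partner → padded with NULL.
- l (code=KW) has no partner → padded with NULL.
- l (code=NULL) has no partner → padded with NULL.
- l (code=DM) pairs with 1 row(s) of r.
- l (code=DM) pairs with 1 row(s) of r.
- 6 r row(s) had no l match → kept, l columns NULL.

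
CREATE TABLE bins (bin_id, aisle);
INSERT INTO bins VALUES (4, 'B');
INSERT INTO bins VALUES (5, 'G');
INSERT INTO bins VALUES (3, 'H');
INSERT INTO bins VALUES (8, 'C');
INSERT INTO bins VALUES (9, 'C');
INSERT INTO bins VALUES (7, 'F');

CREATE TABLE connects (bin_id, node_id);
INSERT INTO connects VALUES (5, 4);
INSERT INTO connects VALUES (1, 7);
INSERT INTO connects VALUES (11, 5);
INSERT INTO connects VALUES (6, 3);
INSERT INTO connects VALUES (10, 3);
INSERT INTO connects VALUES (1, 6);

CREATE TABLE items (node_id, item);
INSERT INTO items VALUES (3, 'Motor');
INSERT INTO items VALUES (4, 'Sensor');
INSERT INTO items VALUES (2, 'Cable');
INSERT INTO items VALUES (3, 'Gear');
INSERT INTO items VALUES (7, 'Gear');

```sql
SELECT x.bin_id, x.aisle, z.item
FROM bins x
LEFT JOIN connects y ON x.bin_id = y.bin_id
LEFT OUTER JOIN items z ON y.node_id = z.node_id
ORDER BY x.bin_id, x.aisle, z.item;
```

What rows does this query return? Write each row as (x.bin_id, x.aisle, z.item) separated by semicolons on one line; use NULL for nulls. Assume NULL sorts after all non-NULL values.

(3, H, NULL); (4, B, NULL); (5, G, Sensor); (7, F, NULL); (8, C, NULL); (9, C, NULL)

Step 1 — x LEFT JOIN y on bin_id → 6 row(s).
Then LEFT JOIN `items z` on node_id: each of those 6 rows is kept; rows whose y.node_id has no match in z get NULL for z's columns.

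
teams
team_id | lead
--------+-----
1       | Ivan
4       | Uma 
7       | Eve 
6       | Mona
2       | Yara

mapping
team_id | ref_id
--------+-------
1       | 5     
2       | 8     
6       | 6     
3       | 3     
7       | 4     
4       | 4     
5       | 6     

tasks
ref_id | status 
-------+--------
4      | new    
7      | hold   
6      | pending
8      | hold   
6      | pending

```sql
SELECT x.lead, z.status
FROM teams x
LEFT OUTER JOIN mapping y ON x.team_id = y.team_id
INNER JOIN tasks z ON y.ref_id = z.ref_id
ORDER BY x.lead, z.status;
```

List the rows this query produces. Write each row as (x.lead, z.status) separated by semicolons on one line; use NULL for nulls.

(Eve, new); (Mona, pending); (Mona, pending); (Uma, new); (Yara, hold)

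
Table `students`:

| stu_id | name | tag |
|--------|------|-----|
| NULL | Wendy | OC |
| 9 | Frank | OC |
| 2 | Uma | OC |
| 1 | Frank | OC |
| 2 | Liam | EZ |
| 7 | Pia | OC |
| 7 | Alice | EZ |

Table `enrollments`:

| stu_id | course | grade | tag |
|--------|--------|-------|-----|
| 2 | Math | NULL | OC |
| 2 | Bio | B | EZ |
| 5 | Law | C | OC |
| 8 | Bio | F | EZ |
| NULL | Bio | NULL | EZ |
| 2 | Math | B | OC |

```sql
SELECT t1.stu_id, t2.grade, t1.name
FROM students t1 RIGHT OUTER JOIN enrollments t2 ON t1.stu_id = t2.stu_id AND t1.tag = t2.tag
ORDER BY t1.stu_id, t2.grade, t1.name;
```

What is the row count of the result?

6

RIGHT JOIN keeps every row from `enrollments`; unmatched rows get NULL for `students`'s columns.
Matching on t1.stu_id = t2.stu_id AND t1.tag = t2.tag. A NULL in a compared column never satisfies the condition.
Matched pairs: 3; unmatched t2 rows kept: 3.
Total: 3 matched + 3 padded = 6 rows.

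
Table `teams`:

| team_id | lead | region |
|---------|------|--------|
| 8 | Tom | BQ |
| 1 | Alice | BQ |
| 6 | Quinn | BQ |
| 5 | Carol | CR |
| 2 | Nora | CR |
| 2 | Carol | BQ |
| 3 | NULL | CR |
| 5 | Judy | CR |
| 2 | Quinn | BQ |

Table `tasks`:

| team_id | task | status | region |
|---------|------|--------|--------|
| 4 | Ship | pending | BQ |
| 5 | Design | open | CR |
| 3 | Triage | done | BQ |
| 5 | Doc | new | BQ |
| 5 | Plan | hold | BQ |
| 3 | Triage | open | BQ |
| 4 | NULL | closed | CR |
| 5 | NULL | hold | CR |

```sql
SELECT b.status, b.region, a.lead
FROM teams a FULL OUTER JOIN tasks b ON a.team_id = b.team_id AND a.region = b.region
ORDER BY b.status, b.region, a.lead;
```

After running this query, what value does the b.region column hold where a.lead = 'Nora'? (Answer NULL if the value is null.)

NULL

FULL OUTER JOIN keeps every row from both sides; unmatched rows get NULL for the other side's columns.
Matching on a.team_id = b.team_id AND a.region = b.region.
- a (team_id=8, region=BQ) has no partner → padded with NULL.
- a (team_id=1, region=BQ) has no partner → padded with NULL.
- a (team_id=6, region=BQ) has no partner → padded with NULL.
- a (team_id=5, region=CR) pairs with 2 row(s) of b.
- a (team_id=2, region=CR) has no partner → padded with NULL.
- a (team_id=2, region=BQ) has no partner → padded with NULL.
- a (team_id=3, region=CR) has no partner → padded with NULL.
- a (team_id=5, region=CR) pairs with 2 row(s) of b.
- a (team_id=2, region=BQ) has no partner → padded with NULL.
- plus 6 unmatched b row(s), each kept with NULL a columns.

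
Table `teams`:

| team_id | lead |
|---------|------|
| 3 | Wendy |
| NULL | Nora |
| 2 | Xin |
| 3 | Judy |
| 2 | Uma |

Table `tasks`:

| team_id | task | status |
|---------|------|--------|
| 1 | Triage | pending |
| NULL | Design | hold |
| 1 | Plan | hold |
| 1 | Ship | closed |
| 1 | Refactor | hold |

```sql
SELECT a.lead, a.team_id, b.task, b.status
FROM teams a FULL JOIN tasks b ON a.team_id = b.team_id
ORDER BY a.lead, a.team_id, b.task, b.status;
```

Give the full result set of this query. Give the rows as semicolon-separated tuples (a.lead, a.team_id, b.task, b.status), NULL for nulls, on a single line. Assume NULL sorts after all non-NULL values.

(Judy, 3, NULL, NULL); (Nora, NULL, NULL, NULL); (Uma, 2, NULL, NULL); (Wendy, 3, NULL, NULL); (Xin, 2, NULL, NULL); (NULL, NULL, Design, hold); (NULL, NULL, Plan, hold); (NULL, NULL, Refactor, hold); (NULL, NULL, Ship, closed); (NULL, NULL, Triage, pending)

FULL OUTER JOIN keeps every row from both sides; unmatched rows get NULL for the other side's columns.
Matching on a.team_id = b.team_id. A NULL in a compared column never satisfies the condition.
- team_id=3: no b row matches, row kept with b columns NULL.
- team_id=NULL: no b row matches, row kept with b columns NULL.
- team_id=2: no b row matches, row kept with b columns NULL.
- team_id=3: no b row matches, row kept with b columns NULL.
- team_id=2: no b row matches, row kept with b columns NULL.
- plus 5 unmatched b row(s), each kept with NULL a columns.
After projecting and ordering:
a.lead | a.team_id | b.task | b.status
Judy | 3 | NULL | NULL
Nora | NULL | NULL | NULL
Uma | 2 | NULL | NULL
Wendy | 3 | NULL | NULL
Xin | 2 | NULL | NULL
NULL | NULL | Design | hold
NULL | NULL | Plan | hold
NULL | NULL | Refactor | hold
NULL | NULL | Ship | closed
NULL | NULL | Triage | pending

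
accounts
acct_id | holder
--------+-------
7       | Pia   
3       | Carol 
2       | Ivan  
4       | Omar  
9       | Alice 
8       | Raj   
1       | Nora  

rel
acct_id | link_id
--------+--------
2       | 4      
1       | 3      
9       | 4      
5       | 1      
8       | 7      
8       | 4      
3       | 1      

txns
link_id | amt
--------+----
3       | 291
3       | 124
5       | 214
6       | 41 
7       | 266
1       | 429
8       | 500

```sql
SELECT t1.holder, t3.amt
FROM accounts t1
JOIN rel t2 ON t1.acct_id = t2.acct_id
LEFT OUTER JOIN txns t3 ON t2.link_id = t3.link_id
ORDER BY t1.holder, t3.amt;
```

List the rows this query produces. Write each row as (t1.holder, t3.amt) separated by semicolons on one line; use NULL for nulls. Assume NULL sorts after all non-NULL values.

(Alice, NULL); (Carol, 429); (Ivan, NULL); (Nora, 124); (Nora, 291); (Raj, 266); (Raj, NULL)

Joins associate left-to-right: accounts INNER JOIN rel on acct_id gives 6 intermediate row(s).
Then LEFT JOIN `txns t3` on link_id: each of those 6 rows is kept; rows whose t2.link_id has no match in t3 get NULL for t3's columns.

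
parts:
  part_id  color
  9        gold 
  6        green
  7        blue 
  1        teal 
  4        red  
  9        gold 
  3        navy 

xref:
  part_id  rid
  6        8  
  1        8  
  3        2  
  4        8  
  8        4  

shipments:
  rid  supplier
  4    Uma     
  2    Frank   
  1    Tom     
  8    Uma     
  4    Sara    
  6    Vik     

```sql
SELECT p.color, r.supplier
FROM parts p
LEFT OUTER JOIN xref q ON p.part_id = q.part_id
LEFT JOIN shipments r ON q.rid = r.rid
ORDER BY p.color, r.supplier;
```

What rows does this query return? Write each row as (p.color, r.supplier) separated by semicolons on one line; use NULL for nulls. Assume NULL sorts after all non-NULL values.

Step 1 — p LEFT JOIN q on part_id → 7 row(s).
Then LEFT JOIN `shipments r` on rid: each of those 7 rows is kept; rows whose q.rid has no match in r get NULL for r's columns.

(blue, NULL); (gold, NULL); (gold, NULL); (green, Uma); (navy, Frank); (red, Uma); (teal, Uma)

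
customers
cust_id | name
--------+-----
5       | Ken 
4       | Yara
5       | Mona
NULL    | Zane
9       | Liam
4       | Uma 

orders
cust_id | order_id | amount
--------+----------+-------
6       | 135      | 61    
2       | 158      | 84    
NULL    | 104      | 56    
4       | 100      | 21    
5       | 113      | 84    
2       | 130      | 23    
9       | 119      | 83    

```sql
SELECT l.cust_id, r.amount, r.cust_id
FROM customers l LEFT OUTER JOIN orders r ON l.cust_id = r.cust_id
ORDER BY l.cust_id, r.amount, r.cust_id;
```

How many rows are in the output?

6

LEFT JOIN keeps every row from `customers`; unmatched rows get NULL for `orders`'s columns.
Matching on l.cust_id = r.cust_id. A NULL in a compared column never satisfies the condition.
Matched pairs: 5; unmatched l rows kept: 1.
Total: 5 matched + 1 padded = 6 rows.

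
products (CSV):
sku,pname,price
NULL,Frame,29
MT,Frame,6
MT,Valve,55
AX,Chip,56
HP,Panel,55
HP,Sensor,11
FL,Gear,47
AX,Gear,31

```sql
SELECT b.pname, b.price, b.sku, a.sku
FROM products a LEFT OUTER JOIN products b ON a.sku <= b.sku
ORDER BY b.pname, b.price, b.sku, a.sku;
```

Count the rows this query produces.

32

LEFT JOIN keeps every row from `products a`; unmatched rows get NULL for `products b`'s columns.
Matching on a.sku <= b.sku. A NULL in a compared column never satisfies the condition.
- sku=NULL: no b row matches, row kept with b columns NULL.
- sku=MT: 2 matching b row(s), so 2 row(s) emitted.
- sku=MT: 2 matching b row(s), so 2 row(s) emitted.
- sku=AX: 7 matching b row(s), so 7 row(s) emitted.
- sku=HP: 4 matching b row(s), so 4 row(s) emitted.
- sku=HP: 4 matching b row(s), so 4 row(s) emitted.
- sku=FL: 5 matching b row(s), so 5 row(s) emitted.
- sku=AX: 7 matching b row(s), so 7 row(s) emitted.
Total: 31 matched + 1 padded = 32 rows.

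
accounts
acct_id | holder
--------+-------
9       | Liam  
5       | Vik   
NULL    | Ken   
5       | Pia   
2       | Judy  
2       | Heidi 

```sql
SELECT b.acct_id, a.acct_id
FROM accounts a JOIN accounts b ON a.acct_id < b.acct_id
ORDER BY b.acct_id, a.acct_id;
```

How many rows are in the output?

8

INNER JOIN keeps only pairs where the ON condition holds.
Matching on a.acct_id < b.acct_id. A NULL in a compared column never satisfies the condition.
- acct_id=9: no matching b row, dropped.
- acct_id=5: 1 matching b row(s), so 1 row(s) emitted.
- acct_id=NULL: no matching b row, dropped.
- acct_id=5: 1 matching b row(s), so 1 row(s) emitted.
- acct_id=2: 3 matching b row(s), so 3 row(s) emitted.
- acct_id=2: 3 matching b row(s), so 3 row(s) emitted.
Total: 8 rows.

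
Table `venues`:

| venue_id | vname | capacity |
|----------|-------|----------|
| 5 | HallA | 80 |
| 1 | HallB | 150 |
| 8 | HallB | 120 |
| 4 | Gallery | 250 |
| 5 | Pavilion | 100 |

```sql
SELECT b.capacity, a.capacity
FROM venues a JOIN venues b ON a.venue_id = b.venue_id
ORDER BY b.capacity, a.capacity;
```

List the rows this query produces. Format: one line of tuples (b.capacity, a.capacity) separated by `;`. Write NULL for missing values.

INNER JOIN keeps only pairs where the ON condition holds.
Matching on a.venue_id = b.venue_id.
- a row (venue_id=5): matches 2 b row(s) → 2 output row(s).
- a row (venue_id=1): matches 1 b row(s) → 1 output row(s).
- a row (venue_id=8): matches 1 b row(s) → 1 output row(s).
- a row (venue_id=4): matches 1 b row(s) → 1 output row(s).
- a row (venue_id=5): matches 2 b row(s) → 2 output row(s).
After projecting and ordering:
b.capacity | a.capacity
80 | 80
80 | 100
100 | 80
100 | 100
120 | 120
150 | 150
250 | 250

(80, 80); (80, 100); (100, 80); (100, 100); (120, 120); (150, 150); (250, 250)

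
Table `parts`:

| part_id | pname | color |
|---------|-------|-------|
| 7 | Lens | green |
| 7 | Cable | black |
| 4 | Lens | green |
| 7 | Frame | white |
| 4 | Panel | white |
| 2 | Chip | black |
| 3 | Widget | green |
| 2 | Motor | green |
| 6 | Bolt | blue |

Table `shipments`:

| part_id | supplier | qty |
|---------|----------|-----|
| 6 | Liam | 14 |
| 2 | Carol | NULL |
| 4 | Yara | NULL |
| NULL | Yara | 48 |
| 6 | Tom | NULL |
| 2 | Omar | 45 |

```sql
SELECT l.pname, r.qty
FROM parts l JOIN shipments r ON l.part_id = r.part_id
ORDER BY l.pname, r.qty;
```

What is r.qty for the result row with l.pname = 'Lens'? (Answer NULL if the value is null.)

INNER JOIN keeps only pairs where the ON condition holds.
Matching on l.part_id = r.part_id. A NULL in a compared column never satisfies the condition.
- l[0] part_id=7 → no match; dropped.
- l[1] part_id=7 → no match; dropped.
- l[2] part_id=4 → 1 match(es) in r → 1 row(s).
- l[3] part_id=7 → no match; dropped.
- l[4] part_id=4 → 1 match(es) in r → 1 row(s).
- l[5] part_id=2 → 2 match(es) in r → 2 row(s).
- l[6] part_id=3 → no match; dropped.
- l[7] part_id=2 → 2 match(es) in r → 2 row(s).
- l[8] part_id=6 → 2 match(es) in r → 2 row(s).

NULL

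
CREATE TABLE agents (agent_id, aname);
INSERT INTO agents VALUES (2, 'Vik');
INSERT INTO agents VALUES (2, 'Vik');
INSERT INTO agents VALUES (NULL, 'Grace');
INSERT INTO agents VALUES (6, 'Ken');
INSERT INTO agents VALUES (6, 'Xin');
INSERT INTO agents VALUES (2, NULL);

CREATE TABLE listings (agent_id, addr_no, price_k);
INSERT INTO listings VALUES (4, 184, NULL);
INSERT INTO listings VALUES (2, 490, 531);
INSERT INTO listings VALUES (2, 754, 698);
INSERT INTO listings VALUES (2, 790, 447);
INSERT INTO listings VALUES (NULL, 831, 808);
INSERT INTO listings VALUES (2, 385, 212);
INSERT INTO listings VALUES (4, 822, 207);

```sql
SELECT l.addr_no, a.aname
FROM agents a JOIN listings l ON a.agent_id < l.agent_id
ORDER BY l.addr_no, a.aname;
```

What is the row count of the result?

INNER JOIN keeps only pairs where the ON condition holds.
Matching on a.agent_id < l.agent_id. A NULL in a compared column never satisfies the condition.
- a[0] agent_id=2 → 2 match(es) in l → 2 row(s).
- a[1] agent_id=2 → 2 match(es) in l → 2 row(s).
- a[2] agent_id=NULL → no match; dropped.
- a[3] agent_id=6 → no match; dropped.
- a[4] agent_id=6 → no match; dropped.
- a[5] agent_id=2 → 2 match(es) in l → 2 row(s).
Total: 6 rows.

6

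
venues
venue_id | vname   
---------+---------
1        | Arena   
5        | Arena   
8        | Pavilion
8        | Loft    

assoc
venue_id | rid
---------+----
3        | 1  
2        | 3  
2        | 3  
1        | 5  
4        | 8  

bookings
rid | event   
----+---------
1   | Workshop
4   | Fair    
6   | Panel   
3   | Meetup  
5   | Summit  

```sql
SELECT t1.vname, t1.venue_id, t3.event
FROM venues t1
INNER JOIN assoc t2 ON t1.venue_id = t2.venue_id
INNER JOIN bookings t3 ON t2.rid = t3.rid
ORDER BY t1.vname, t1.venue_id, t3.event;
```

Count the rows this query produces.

1

Step 1 — t1 INNER JOIN t2 on venue_id → 1 row(s).
Then INNER JOIN `bookings t3` on rid: keep only rows whose t2.rid appears in t3.
Result: 1 row(s).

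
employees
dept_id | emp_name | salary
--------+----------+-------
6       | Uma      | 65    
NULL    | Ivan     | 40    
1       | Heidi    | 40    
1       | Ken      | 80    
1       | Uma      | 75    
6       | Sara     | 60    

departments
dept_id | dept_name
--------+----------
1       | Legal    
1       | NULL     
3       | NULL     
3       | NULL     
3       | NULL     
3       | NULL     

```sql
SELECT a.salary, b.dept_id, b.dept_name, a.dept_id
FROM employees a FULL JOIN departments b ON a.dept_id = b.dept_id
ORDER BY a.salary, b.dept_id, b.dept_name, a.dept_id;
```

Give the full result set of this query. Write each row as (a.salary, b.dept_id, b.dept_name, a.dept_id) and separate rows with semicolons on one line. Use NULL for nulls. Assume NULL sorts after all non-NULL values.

FULL OUTER JOIN keeps every row from both sides; unmatched rows get NULL for the other side's columns.
Matching on a.dept_id = b.dept_id. A NULL in a compared column never satisfies the condition.
Matched pairs: 6; unmatched a rows kept: 3; unmatched b rows kept: 4.

(40, 1, Legal, 1); (40, 1, NULL, 1); (40, NULL, NULL, NULL); (60, NULL, NULL, 6); (65, NULL, NULL, 6); (75, 1, Legal, 1); (75, 1, NULL, 1); (80, 1, Legal, 1); (80, 1, NULL, 1); (NULL, 3, NULL, NULL); (NULL, 3, NULL, NULL); (NULL, 3, NULL, NULL); (NULL, 3, NULL, NULL)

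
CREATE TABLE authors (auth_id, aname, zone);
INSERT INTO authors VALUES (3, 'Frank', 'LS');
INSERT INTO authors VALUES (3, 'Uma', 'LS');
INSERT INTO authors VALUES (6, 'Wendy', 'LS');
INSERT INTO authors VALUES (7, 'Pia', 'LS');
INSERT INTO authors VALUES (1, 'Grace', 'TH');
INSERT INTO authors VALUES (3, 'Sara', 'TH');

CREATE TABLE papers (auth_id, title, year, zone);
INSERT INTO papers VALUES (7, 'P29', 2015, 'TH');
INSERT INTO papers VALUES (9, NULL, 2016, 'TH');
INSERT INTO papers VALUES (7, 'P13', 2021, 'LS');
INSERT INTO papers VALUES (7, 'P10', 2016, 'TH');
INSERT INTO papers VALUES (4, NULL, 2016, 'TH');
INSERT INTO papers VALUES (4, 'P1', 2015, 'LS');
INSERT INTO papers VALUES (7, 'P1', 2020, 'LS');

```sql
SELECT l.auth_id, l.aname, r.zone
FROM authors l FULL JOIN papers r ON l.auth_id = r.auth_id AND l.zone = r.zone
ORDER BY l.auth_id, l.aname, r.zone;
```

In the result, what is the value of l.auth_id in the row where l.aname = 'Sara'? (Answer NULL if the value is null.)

3

FULL OUTER JOIN keeps every row from both sides; unmatched rows get NULL for the other side's columns.
Matching on l.auth_id = r.auth_id AND l.zone = r.zone.
- l (auth_id=3, zone=LS) has no partner → padded with NULL.
- l (auth_id=3, zone=LS) has no partner → padded with NULL.
- l (auth_id=6, zone=LS) has no partner → padded with NULL.
- l (auth_id=7, zone=LS) pairs with 2 row(s) of r.
- l (auth_id=1, zone=TH) has no partner → padded with NULL.
- l (auth_id=3, zone=TH) has no partner → padded with NULL.
- 5 row(s) from r found no l partner → padded with NULL.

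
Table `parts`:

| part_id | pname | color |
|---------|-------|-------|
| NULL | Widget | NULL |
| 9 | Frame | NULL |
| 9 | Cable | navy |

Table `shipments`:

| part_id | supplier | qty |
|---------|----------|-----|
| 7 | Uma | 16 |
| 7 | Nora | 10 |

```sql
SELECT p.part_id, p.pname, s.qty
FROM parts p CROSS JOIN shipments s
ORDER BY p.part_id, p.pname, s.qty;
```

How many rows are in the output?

CROSS JOIN pairs every row of `parts` with every row of `shipments`: 3 × 2 = 6 rows.

6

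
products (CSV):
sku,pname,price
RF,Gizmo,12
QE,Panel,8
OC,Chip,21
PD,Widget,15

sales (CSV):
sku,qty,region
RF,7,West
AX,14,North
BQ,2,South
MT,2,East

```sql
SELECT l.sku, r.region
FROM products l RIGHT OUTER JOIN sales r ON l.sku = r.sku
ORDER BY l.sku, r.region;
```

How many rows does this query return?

RIGHT JOIN keeps every row from `sales`; unmatched rows get NULL for `products`'s columns.
Matching on l.sku = r.sku.
- l[0] sku=RF → 1 match(es) in r → 1 row(s).
- l[1] sku=QE → no match.
- l[2] sku=OC → no match.
- l[3] sku=PD → no match.
- 3 r row(s) had no l match → kept, l columns NULL.
Total: 1 matched + 3 padded = 4 rows.

4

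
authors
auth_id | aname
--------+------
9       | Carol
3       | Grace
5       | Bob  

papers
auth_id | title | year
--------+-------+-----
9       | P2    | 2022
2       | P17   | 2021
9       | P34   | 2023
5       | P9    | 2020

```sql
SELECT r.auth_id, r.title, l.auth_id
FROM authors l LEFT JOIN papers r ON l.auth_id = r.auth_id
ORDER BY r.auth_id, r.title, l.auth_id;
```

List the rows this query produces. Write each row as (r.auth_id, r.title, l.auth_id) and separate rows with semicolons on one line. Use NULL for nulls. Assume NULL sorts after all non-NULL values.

LEFT JOIN keeps every row from `authors`; unmatched rows get NULL for `papers`'s columns.
Matching on l.auth_id = r.auth_id.
- l (auth_id=9) pairs with 2 row(s) of r.
- l (auth_id=3) has no partner → padded with NULL.
- l (auth_id=5) pairs with 1 row(s) of r.
After projecting and ordering:
r.auth_id | r.title | l.auth_id
5 | P9 | 5
9 | P2 | 9
9 | P34 | 9
NULL | NULL | 3

(5, P9, 5); (9, P2, 9); (9, P34, 9); (NULL, NULL, 3)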